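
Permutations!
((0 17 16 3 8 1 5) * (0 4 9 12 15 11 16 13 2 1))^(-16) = (0 3 11 12 4 1 13)(2 17 8 16 15 9 5)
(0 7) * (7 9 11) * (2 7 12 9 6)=(0 6 2 7)(9 11 12)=[6, 1, 7, 3, 4, 5, 2, 0, 8, 11, 10, 12, 9]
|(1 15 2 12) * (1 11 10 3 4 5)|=9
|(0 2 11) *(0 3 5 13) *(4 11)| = 7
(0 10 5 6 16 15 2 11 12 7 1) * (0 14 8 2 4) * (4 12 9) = [10, 14, 11, 3, 0, 6, 16, 1, 2, 4, 5, 9, 7, 13, 8, 12, 15] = (0 10 5 6 16 15 12 7 1 14 8 2 11 9 4)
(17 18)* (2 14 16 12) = (2 14 16 12)(17 18) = [0, 1, 14, 3, 4, 5, 6, 7, 8, 9, 10, 11, 2, 13, 16, 15, 12, 18, 17]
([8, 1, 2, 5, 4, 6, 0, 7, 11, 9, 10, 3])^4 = (0 5 11)(3 8 6)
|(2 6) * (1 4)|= |(1 4)(2 6)|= 2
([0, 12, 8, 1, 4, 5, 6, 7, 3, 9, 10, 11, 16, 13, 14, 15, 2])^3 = (1 2)(3 16)(8 12)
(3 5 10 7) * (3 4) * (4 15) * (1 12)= [0, 12, 2, 5, 3, 10, 6, 15, 8, 9, 7, 11, 1, 13, 14, 4]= (1 12)(3 5 10 7 15 4)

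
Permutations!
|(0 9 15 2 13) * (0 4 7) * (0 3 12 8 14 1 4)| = |(0 9 15 2 13)(1 4 7 3 12 8 14)| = 35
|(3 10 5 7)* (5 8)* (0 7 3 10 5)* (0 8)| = |(0 7 10)(3 5)| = 6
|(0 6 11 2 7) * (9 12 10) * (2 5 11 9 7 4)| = |(0 6 9 12 10 7)(2 4)(5 11)| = 6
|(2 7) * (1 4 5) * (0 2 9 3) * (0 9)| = |(0 2 7)(1 4 5)(3 9)| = 6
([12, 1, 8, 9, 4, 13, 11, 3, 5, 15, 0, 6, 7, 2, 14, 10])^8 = [12, 1, 2, 9, 4, 5, 6, 3, 8, 15, 0, 11, 7, 13, 14, 10]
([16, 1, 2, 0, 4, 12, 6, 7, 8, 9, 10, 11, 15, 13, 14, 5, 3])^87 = [0, 1, 2, 3, 4, 5, 6, 7, 8, 9, 10, 11, 12, 13, 14, 15, 16]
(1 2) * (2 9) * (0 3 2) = (0 3 2 1 9) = [3, 9, 1, 2, 4, 5, 6, 7, 8, 0]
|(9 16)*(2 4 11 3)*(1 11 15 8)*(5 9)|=|(1 11 3 2 4 15 8)(5 9 16)|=21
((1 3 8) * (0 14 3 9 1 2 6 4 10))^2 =((0 14 3 8 2 6 4 10)(1 9))^2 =(0 3 2 4)(6 10 14 8)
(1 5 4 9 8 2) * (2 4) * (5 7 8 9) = (9)(1 7 8 4 5 2) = [0, 7, 1, 3, 5, 2, 6, 8, 4, 9]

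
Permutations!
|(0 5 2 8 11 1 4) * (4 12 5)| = 6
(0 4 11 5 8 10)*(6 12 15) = (0 4 11 5 8 10)(6 12 15) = [4, 1, 2, 3, 11, 8, 12, 7, 10, 9, 0, 5, 15, 13, 14, 6]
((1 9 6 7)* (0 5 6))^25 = ((0 5 6 7 1 9))^25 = (0 5 6 7 1 9)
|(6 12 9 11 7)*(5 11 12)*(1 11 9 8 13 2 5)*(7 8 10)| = 11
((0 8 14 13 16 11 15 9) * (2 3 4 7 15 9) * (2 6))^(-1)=((0 8 14 13 16 11 9)(2 3 4 7 15 6))^(-1)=(0 9 11 16 13 14 8)(2 6 15 7 4 3)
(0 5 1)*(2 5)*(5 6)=[2, 0, 6, 3, 4, 1, 5]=(0 2 6 5 1)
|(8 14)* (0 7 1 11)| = 4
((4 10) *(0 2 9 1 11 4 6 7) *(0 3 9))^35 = (0 2)(1 10 3 11 6 9 4 7)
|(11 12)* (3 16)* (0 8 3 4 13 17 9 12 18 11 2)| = 10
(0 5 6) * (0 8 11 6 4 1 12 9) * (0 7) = (0 5 4 1 12 9 7)(6 8 11) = [5, 12, 2, 3, 1, 4, 8, 0, 11, 7, 10, 6, 9]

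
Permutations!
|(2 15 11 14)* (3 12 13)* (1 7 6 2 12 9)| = |(1 7 6 2 15 11 14 12 13 3 9)| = 11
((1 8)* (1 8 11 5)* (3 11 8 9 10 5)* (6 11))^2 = (1 9 5 8 10)(3 11 6)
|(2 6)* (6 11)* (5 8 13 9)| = 12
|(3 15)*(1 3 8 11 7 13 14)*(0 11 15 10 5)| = |(0 11 7 13 14 1 3 10 5)(8 15)| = 18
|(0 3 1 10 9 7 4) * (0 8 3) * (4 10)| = 12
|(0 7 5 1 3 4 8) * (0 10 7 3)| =|(0 3 4 8 10 7 5 1)| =8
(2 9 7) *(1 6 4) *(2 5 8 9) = (1 6 4)(5 8 9 7) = [0, 6, 2, 3, 1, 8, 4, 5, 9, 7]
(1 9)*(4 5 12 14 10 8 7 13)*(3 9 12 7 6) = (1 12 14 10 8 6 3 9)(4 5 7 13) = [0, 12, 2, 9, 5, 7, 3, 13, 6, 1, 8, 11, 14, 4, 10]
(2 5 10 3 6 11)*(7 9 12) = (2 5 10 3 6 11)(7 9 12) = [0, 1, 5, 6, 4, 10, 11, 9, 8, 12, 3, 2, 7]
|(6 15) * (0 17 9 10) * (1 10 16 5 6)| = 9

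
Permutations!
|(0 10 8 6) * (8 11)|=|(0 10 11 8 6)|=5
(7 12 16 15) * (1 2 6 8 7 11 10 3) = [0, 2, 6, 1, 4, 5, 8, 12, 7, 9, 3, 10, 16, 13, 14, 11, 15] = (1 2 6 8 7 12 16 15 11 10 3)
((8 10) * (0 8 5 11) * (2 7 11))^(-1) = ((0 8 10 5 2 7 11))^(-1) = (0 11 7 2 5 10 8)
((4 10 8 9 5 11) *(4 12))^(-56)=(12)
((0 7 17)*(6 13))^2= (0 17 7)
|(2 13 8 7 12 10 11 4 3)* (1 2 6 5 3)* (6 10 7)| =10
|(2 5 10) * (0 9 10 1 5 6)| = 10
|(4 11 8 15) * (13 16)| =|(4 11 8 15)(13 16)| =4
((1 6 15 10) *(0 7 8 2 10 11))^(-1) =(0 11 15 6 1 10 2 8 7)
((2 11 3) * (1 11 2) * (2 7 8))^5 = ((1 11 3)(2 7 8))^5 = (1 3 11)(2 8 7)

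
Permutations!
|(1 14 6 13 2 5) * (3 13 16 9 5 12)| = 12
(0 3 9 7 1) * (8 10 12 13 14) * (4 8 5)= (0 3 9 7 1)(4 8 10 12 13 14 5)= [3, 0, 2, 9, 8, 4, 6, 1, 10, 7, 12, 11, 13, 14, 5]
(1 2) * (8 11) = (1 2)(8 11) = [0, 2, 1, 3, 4, 5, 6, 7, 11, 9, 10, 8]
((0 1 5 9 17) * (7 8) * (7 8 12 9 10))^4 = (0 7)(1 12)(5 9)(10 17)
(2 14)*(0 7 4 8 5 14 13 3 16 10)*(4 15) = (0 7 15 4 8 5 14 2 13 3 16 10) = [7, 1, 13, 16, 8, 14, 6, 15, 5, 9, 0, 11, 12, 3, 2, 4, 10]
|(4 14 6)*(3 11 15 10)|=|(3 11 15 10)(4 14 6)|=12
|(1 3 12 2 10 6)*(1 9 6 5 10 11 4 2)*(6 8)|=|(1 3 12)(2 11 4)(5 10)(6 9 8)|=6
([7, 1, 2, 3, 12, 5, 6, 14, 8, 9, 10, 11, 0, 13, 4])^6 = [7, 1, 2, 3, 12, 5, 6, 14, 8, 9, 10, 11, 0, 13, 4]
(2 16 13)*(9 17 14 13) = (2 16 9 17 14 13) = [0, 1, 16, 3, 4, 5, 6, 7, 8, 17, 10, 11, 12, 2, 13, 15, 9, 14]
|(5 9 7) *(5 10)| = |(5 9 7 10)| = 4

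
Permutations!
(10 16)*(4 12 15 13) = [0, 1, 2, 3, 12, 5, 6, 7, 8, 9, 16, 11, 15, 4, 14, 13, 10] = (4 12 15 13)(10 16)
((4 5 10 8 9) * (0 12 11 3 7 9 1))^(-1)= ((0 12 11 3 7 9 4 5 10 8 1))^(-1)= (0 1 8 10 5 4 9 7 3 11 12)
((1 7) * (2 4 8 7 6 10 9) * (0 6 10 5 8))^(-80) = (10) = ((0 6 5 8 7 1 10 9 2 4))^(-80)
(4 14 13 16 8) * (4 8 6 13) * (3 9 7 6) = (3 9 7 6 13 16)(4 14) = [0, 1, 2, 9, 14, 5, 13, 6, 8, 7, 10, 11, 12, 16, 4, 15, 3]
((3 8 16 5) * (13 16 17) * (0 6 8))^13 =(0 16 8 3 13 6 5 17)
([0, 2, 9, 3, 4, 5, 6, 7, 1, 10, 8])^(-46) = (1 8 10 9 2)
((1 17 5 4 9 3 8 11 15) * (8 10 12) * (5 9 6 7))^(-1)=((1 17 9 3 10 12 8 11 15)(4 6 7 5))^(-1)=(1 15 11 8 12 10 3 9 17)(4 5 7 6)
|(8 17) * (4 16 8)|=4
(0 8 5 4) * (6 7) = [8, 1, 2, 3, 0, 4, 7, 6, 5] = (0 8 5 4)(6 7)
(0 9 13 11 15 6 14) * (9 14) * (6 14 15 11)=(0 15 14)(6 9 13)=[15, 1, 2, 3, 4, 5, 9, 7, 8, 13, 10, 11, 12, 6, 0, 14]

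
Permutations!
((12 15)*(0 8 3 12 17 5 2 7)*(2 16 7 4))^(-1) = (0 7 16 5 17 15 12 3 8)(2 4)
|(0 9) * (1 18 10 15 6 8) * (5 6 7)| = 8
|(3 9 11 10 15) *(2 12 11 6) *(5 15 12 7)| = |(2 7 5 15 3 9 6)(10 12 11)| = 21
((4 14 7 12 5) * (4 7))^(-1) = ((4 14)(5 7 12))^(-1) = (4 14)(5 12 7)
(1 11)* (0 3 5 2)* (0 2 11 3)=(1 3 5 11)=[0, 3, 2, 5, 4, 11, 6, 7, 8, 9, 10, 1]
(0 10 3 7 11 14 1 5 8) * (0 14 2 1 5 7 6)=(0 10 3 6)(1 7 11 2)(5 8 14)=[10, 7, 1, 6, 4, 8, 0, 11, 14, 9, 3, 2, 12, 13, 5]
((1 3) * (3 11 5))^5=(1 11 5 3)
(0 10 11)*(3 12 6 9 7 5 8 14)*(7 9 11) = [10, 1, 2, 12, 4, 8, 11, 5, 14, 9, 7, 0, 6, 13, 3] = (0 10 7 5 8 14 3 12 6 11)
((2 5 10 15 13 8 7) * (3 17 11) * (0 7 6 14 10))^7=(0 5 2 7)(3 17 11)(6 14 10 15 13 8)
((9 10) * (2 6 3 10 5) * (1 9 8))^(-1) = (1 8 10 3 6 2 5 9)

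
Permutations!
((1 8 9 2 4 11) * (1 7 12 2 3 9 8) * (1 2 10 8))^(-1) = (1 8 10 12 7 11 4 2)(3 9)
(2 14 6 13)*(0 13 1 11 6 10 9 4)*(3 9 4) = (0 13 2 14 10 4)(1 11 6)(3 9) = [13, 11, 14, 9, 0, 5, 1, 7, 8, 3, 4, 6, 12, 2, 10]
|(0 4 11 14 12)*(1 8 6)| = 15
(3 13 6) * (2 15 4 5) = (2 15 4 5)(3 13 6) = [0, 1, 15, 13, 5, 2, 3, 7, 8, 9, 10, 11, 12, 6, 14, 4]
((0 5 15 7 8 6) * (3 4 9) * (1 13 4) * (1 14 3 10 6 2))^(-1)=((0 5 15 7 8 2 1 13 4 9 10 6)(3 14))^(-1)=(0 6 10 9 4 13 1 2 8 7 15 5)(3 14)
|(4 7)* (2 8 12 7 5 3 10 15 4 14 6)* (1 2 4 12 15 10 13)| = 12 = |(1 2 8 15 12 7 14 6 4 5 3 13)|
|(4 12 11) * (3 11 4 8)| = |(3 11 8)(4 12)| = 6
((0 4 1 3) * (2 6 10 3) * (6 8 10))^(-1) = (0 3 10 8 2 1 4)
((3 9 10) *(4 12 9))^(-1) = ((3 4 12 9 10))^(-1) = (3 10 9 12 4)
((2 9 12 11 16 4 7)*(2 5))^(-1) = (2 5 7 4 16 11 12 9)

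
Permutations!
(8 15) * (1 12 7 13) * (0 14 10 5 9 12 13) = [14, 13, 2, 3, 4, 9, 6, 0, 15, 12, 5, 11, 7, 1, 10, 8] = (0 14 10 5 9 12 7)(1 13)(8 15)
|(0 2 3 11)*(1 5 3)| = 6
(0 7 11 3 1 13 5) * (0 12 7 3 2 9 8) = (0 3 1 13 5 12 7 11 2 9 8) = [3, 13, 9, 1, 4, 12, 6, 11, 0, 8, 10, 2, 7, 5]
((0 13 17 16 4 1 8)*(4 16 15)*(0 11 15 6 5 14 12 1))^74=(0 17 5 12 8 15)(1 11 4 13 6 14)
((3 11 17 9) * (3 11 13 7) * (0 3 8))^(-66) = (17)(0 8 7 13 3)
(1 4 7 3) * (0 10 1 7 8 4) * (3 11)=(0 10 1)(3 7 11)(4 8)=[10, 0, 2, 7, 8, 5, 6, 11, 4, 9, 1, 3]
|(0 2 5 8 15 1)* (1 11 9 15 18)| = 6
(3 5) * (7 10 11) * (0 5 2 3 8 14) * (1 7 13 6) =(0 5 8 14)(1 7 10 11 13 6)(2 3) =[5, 7, 3, 2, 4, 8, 1, 10, 14, 9, 11, 13, 12, 6, 0]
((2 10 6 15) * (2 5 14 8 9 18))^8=(2 18 9 8 14 5 15 6 10)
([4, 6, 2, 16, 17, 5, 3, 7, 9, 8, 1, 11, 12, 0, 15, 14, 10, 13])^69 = [4, 10, 2, 6, 17, 5, 1, 7, 9, 8, 16, 11, 12, 0, 15, 14, 3, 13]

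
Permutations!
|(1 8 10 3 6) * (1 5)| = 6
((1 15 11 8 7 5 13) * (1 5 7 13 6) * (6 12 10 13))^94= ((1 15 11 8 6)(5 12 10 13))^94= (1 6 8 11 15)(5 10)(12 13)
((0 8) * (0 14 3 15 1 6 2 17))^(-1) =(0 17 2 6 1 15 3 14 8) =((0 8 14 3 15 1 6 2 17))^(-1)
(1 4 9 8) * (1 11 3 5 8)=(1 4 9)(3 5 8 11)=[0, 4, 2, 5, 9, 8, 6, 7, 11, 1, 10, 3]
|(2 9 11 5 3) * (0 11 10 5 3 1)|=|(0 11 3 2 9 10 5 1)|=8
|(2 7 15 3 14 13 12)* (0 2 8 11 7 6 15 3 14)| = 11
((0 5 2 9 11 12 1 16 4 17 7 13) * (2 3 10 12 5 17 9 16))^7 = ((0 17 7 13)(1 2 16 4 9 11 5 3 10 12))^7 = (0 13 7 17)(1 3 9 2 10 11 16 12 5 4)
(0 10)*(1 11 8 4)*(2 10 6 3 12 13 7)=(0 6 3 12 13 7 2 10)(1 11 8 4)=[6, 11, 10, 12, 1, 5, 3, 2, 4, 9, 0, 8, 13, 7]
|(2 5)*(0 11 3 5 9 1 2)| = 12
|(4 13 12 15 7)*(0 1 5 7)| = 8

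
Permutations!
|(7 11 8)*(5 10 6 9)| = 12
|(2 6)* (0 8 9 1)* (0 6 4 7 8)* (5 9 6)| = |(1 5 9)(2 4 7 8 6)| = 15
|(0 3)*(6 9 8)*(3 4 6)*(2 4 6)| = 10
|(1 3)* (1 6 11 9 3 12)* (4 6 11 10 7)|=12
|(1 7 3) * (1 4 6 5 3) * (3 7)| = 6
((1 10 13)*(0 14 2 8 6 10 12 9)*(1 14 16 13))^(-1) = ((0 16 13 14 2 8 6 10 1 12 9))^(-1) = (0 9 12 1 10 6 8 2 14 13 16)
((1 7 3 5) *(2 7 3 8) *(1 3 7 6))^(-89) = (1 7 8 2 6)(3 5)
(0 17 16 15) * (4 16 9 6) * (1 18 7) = (0 17 9 6 4 16 15)(1 18 7) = [17, 18, 2, 3, 16, 5, 4, 1, 8, 6, 10, 11, 12, 13, 14, 0, 15, 9, 7]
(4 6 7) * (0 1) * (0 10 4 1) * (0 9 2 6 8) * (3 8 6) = (0 9 2 3 8)(1 10 4 6 7) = [9, 10, 3, 8, 6, 5, 7, 1, 0, 2, 4]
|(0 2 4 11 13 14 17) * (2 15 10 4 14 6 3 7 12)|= 13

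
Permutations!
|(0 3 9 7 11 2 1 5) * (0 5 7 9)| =4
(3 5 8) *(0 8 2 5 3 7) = (0 8 7)(2 5) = [8, 1, 5, 3, 4, 2, 6, 0, 7]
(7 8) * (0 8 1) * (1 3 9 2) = (0 8 7 3 9 2 1) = [8, 0, 1, 9, 4, 5, 6, 3, 7, 2]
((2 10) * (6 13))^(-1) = (2 10)(6 13)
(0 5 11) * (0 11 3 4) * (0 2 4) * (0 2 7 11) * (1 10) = (0 5 3 2 4 7 11)(1 10) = [5, 10, 4, 2, 7, 3, 6, 11, 8, 9, 1, 0]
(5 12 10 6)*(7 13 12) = [0, 1, 2, 3, 4, 7, 5, 13, 8, 9, 6, 11, 10, 12] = (5 7 13 12 10 6)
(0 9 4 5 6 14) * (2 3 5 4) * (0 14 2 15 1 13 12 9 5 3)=[5, 13, 0, 3, 4, 6, 2, 7, 8, 15, 10, 11, 9, 12, 14, 1]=(0 5 6 2)(1 13 12 9 15)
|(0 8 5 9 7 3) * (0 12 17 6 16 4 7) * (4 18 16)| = |(0 8 5 9)(3 12 17 6 4 7)(16 18)| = 12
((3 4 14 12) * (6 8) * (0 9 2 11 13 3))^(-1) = (0 12 14 4 3 13 11 2 9)(6 8)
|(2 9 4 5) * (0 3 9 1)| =|(0 3 9 4 5 2 1)| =7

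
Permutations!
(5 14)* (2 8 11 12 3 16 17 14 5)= (2 8 11 12 3 16 17 14)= [0, 1, 8, 16, 4, 5, 6, 7, 11, 9, 10, 12, 3, 13, 2, 15, 17, 14]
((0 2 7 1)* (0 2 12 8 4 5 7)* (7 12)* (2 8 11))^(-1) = ((0 7 1 8 4 5 12 11 2))^(-1) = (0 2 11 12 5 4 8 1 7)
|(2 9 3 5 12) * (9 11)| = 6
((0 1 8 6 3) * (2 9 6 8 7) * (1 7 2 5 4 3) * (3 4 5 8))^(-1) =(0 3 8 7)(1 6 9 2)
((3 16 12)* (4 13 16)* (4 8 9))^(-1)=((3 8 9 4 13 16 12))^(-1)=(3 12 16 13 4 9 8)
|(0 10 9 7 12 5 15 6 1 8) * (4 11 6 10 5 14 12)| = 22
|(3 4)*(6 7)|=2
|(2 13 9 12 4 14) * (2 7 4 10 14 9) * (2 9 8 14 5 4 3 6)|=12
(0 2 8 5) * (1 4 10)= (0 2 8 5)(1 4 10)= [2, 4, 8, 3, 10, 0, 6, 7, 5, 9, 1]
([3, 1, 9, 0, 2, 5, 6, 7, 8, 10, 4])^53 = [3, 1, 9, 0, 2, 5, 6, 7, 8, 10, 4]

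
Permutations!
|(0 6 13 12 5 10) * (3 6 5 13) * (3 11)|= 6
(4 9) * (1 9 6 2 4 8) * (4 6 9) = [0, 4, 6, 3, 9, 5, 2, 7, 1, 8] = (1 4 9 8)(2 6)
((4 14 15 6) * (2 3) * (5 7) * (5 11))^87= (2 3)(4 6 15 14)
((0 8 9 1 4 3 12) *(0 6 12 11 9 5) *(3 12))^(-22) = (0 5 8)(1 9 11 3 6 12 4)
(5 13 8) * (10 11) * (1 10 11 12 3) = [0, 10, 2, 1, 4, 13, 6, 7, 5, 9, 12, 11, 3, 8] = (1 10 12 3)(5 13 8)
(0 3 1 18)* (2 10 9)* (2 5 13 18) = [3, 2, 10, 1, 4, 13, 6, 7, 8, 5, 9, 11, 12, 18, 14, 15, 16, 17, 0] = (0 3 1 2 10 9 5 13 18)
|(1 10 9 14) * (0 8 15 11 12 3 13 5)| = 8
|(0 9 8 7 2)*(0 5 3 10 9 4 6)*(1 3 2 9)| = |(0 4 6)(1 3 10)(2 5)(7 9 8)| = 6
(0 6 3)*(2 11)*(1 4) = (0 6 3)(1 4)(2 11) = [6, 4, 11, 0, 1, 5, 3, 7, 8, 9, 10, 2]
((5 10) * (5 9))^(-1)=(5 9 10)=((5 10 9))^(-1)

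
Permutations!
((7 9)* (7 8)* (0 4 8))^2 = (0 8 9 4 7)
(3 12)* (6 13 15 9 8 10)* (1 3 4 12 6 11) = (1 3 6 13 15 9 8 10 11)(4 12) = [0, 3, 2, 6, 12, 5, 13, 7, 10, 8, 11, 1, 4, 15, 14, 9]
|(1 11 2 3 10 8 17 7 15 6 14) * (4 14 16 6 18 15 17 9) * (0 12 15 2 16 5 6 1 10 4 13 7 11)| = |(0 12 15 18 2 3 4 14 10 8 9 13 7 17 11 16 1)(5 6)| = 34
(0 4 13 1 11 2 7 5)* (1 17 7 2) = (0 4 13 17 7 5)(1 11) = [4, 11, 2, 3, 13, 0, 6, 5, 8, 9, 10, 1, 12, 17, 14, 15, 16, 7]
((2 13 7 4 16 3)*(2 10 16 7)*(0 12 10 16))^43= ((0 12 10)(2 13)(3 16)(4 7))^43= (0 12 10)(2 13)(3 16)(4 7)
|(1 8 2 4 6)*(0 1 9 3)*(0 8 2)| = 8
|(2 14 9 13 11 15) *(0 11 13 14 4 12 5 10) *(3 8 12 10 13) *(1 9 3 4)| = |(0 11 15 2 1 9 14 3 8 12 5 13 4 10)| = 14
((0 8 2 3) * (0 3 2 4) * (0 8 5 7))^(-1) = ((0 5 7)(4 8))^(-1) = (0 7 5)(4 8)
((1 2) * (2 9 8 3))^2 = (1 8 2 9 3)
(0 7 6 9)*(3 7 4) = (0 4 3 7 6 9) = [4, 1, 2, 7, 3, 5, 9, 6, 8, 0]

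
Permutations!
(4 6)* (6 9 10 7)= (4 9 10 7 6)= [0, 1, 2, 3, 9, 5, 4, 6, 8, 10, 7]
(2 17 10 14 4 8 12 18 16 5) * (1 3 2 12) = (1 3 2 17 10 14 4 8)(5 12 18 16) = [0, 3, 17, 2, 8, 12, 6, 7, 1, 9, 14, 11, 18, 13, 4, 15, 5, 10, 16]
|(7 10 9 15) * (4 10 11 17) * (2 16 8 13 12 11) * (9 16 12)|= |(2 12 11 17 4 10 16 8 13 9 15 7)|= 12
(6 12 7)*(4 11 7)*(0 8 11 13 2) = (0 8 11 7 6 12 4 13 2) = [8, 1, 0, 3, 13, 5, 12, 6, 11, 9, 10, 7, 4, 2]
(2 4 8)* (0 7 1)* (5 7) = (0 5 7 1)(2 4 8) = [5, 0, 4, 3, 8, 7, 6, 1, 2]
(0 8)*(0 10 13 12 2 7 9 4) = (0 8 10 13 12 2 7 9 4) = [8, 1, 7, 3, 0, 5, 6, 9, 10, 4, 13, 11, 2, 12]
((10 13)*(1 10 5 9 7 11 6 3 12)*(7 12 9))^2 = (1 13 7 6 9)(3 12 10 5 11)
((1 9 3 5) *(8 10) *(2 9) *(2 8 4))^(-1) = (1 5 3 9 2 4 10 8)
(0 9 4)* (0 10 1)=(0 9 4 10 1)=[9, 0, 2, 3, 10, 5, 6, 7, 8, 4, 1]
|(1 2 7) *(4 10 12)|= 3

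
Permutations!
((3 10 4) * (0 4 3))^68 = ((0 4)(3 10))^68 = (10)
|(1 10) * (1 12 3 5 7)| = 6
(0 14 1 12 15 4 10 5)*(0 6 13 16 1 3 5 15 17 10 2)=(0 14 3 5 6 13 16 1 12 17 10 15 4 2)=[14, 12, 0, 5, 2, 6, 13, 7, 8, 9, 15, 11, 17, 16, 3, 4, 1, 10]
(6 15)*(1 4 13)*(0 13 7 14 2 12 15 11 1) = (0 13)(1 4 7 14 2 12 15 6 11) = [13, 4, 12, 3, 7, 5, 11, 14, 8, 9, 10, 1, 15, 0, 2, 6]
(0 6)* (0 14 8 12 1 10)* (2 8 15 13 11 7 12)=(0 6 14 15 13 11 7 12 1 10)(2 8)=[6, 10, 8, 3, 4, 5, 14, 12, 2, 9, 0, 7, 1, 11, 15, 13]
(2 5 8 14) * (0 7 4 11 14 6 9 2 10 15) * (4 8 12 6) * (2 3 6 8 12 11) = (0 7 12 8 4 2 5 11 14 10 15)(3 6 9) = [7, 1, 5, 6, 2, 11, 9, 12, 4, 3, 15, 14, 8, 13, 10, 0]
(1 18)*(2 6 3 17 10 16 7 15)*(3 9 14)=(1 18)(2 6 9 14 3 17 10 16 7 15)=[0, 18, 6, 17, 4, 5, 9, 15, 8, 14, 16, 11, 12, 13, 3, 2, 7, 10, 1]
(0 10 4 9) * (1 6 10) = (0 1 6 10 4 9) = [1, 6, 2, 3, 9, 5, 10, 7, 8, 0, 4]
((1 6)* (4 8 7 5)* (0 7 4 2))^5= ((0 7 5 2)(1 6)(4 8))^5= (0 7 5 2)(1 6)(4 8)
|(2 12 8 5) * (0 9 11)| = |(0 9 11)(2 12 8 5)| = 12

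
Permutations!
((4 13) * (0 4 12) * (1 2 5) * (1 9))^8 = ((0 4 13 12)(1 2 5 9))^8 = (13)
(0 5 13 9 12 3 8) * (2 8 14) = (0 5 13 9 12 3 14 2 8) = [5, 1, 8, 14, 4, 13, 6, 7, 0, 12, 10, 11, 3, 9, 2]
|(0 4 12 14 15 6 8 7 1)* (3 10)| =18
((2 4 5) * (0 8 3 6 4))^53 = (0 4 8 5 3 2 6)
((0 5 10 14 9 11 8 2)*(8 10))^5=((0 5 8 2)(9 11 10 14))^5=(0 5 8 2)(9 11 10 14)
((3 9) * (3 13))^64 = (3 9 13)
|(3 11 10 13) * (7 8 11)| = |(3 7 8 11 10 13)| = 6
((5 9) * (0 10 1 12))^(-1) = (0 12 1 10)(5 9)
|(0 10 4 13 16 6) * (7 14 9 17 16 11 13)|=|(0 10 4 7 14 9 17 16 6)(11 13)|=18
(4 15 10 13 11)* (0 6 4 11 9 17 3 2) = [6, 1, 0, 2, 15, 5, 4, 7, 8, 17, 13, 11, 12, 9, 14, 10, 16, 3] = (0 6 4 15 10 13 9 17 3 2)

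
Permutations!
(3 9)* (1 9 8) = (1 9 3 8) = [0, 9, 2, 8, 4, 5, 6, 7, 1, 3]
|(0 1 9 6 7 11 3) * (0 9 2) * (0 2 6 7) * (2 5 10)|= 12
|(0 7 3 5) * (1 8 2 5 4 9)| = 9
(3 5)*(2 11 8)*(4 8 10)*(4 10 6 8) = [0, 1, 11, 5, 4, 3, 8, 7, 2, 9, 10, 6] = (2 11 6 8)(3 5)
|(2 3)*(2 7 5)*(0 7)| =|(0 7 5 2 3)| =5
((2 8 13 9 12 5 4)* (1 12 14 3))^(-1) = ((1 12 5 4 2 8 13 9 14 3))^(-1) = (1 3 14 9 13 8 2 4 5 12)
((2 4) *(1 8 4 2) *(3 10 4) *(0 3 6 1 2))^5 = (10)(1 6 8)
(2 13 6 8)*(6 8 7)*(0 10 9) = (0 10 9)(2 13 8)(6 7) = [10, 1, 13, 3, 4, 5, 7, 6, 2, 0, 9, 11, 12, 8]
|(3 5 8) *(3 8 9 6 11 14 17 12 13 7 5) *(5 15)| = |(5 9 6 11 14 17 12 13 7 15)| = 10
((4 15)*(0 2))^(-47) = (0 2)(4 15)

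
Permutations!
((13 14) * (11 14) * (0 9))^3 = (14)(0 9)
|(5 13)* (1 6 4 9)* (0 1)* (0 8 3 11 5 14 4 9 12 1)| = |(1 6 9 8 3 11 5 13 14 4 12)| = 11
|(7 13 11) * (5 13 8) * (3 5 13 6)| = 12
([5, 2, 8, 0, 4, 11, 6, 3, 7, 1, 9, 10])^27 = [8, 11, 10, 2, 4, 7, 6, 1, 9, 5, 0, 3]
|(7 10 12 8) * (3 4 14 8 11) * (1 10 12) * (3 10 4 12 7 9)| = 9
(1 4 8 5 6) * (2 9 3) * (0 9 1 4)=[9, 0, 1, 2, 8, 6, 4, 7, 5, 3]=(0 9 3 2 1)(4 8 5 6)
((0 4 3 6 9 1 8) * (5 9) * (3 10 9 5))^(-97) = (0 8 1 9 10 4)(3 6)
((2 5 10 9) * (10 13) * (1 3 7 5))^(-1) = ((1 3 7 5 13 10 9 2))^(-1) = (1 2 9 10 13 5 7 3)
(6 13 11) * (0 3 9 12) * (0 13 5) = (0 3 9 12 13 11 6 5) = [3, 1, 2, 9, 4, 0, 5, 7, 8, 12, 10, 6, 13, 11]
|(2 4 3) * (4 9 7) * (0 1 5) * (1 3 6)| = |(0 3 2 9 7 4 6 1 5)| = 9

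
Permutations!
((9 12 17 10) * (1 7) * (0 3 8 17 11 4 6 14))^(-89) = (0 14 6 4 11 12 9 10 17 8 3)(1 7)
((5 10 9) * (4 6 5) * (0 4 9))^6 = ((0 4 6 5 10))^6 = (0 4 6 5 10)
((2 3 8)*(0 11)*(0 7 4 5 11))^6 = (4 11)(5 7)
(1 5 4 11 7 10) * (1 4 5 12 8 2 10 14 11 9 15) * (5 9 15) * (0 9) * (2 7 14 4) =(0 9 5)(1 12 8 7 4 15)(2 10)(11 14) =[9, 12, 10, 3, 15, 0, 6, 4, 7, 5, 2, 14, 8, 13, 11, 1]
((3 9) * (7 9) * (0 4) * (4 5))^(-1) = (0 4 5)(3 9 7)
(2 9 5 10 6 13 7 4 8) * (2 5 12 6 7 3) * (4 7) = (2 9 12 6 13 3)(4 8 5 10) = [0, 1, 9, 2, 8, 10, 13, 7, 5, 12, 4, 11, 6, 3]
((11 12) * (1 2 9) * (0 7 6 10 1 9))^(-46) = (12)(0 6 1)(2 7 10)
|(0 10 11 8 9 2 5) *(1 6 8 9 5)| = |(0 10 11 9 2 1 6 8 5)| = 9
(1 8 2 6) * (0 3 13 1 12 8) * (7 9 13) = (0 3 7 9 13 1)(2 6 12 8) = [3, 0, 6, 7, 4, 5, 12, 9, 2, 13, 10, 11, 8, 1]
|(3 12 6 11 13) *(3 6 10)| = |(3 12 10)(6 11 13)| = 3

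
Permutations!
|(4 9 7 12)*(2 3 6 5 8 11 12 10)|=|(2 3 6 5 8 11 12 4 9 7 10)|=11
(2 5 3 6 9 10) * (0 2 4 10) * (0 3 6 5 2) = [0, 1, 2, 5, 10, 6, 9, 7, 8, 3, 4] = (3 5 6 9)(4 10)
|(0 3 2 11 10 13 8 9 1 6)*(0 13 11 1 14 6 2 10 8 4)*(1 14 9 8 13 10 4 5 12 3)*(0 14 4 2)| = 10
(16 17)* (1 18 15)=(1 18 15)(16 17)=[0, 18, 2, 3, 4, 5, 6, 7, 8, 9, 10, 11, 12, 13, 14, 1, 17, 16, 15]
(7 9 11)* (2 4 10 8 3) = (2 4 10 8 3)(7 9 11) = [0, 1, 4, 2, 10, 5, 6, 9, 3, 11, 8, 7]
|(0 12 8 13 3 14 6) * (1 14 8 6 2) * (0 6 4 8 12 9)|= 30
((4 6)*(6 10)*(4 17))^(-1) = ((4 10 6 17))^(-1) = (4 17 6 10)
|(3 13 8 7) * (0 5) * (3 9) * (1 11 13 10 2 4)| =10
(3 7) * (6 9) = (3 7)(6 9) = [0, 1, 2, 7, 4, 5, 9, 3, 8, 6]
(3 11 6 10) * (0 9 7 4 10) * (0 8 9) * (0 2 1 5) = [2, 5, 1, 11, 10, 0, 8, 4, 9, 7, 3, 6] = (0 2 1 5)(3 11 6 8 9 7 4 10)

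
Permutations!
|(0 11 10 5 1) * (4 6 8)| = 15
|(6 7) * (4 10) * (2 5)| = |(2 5)(4 10)(6 7)| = 2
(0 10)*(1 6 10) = (0 1 6 10) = [1, 6, 2, 3, 4, 5, 10, 7, 8, 9, 0]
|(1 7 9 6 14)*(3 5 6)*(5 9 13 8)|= 14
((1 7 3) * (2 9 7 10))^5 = (1 3 7 9 2 10)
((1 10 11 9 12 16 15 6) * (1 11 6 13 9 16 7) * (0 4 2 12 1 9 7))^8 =(1 9 7 13 15 16 11 6 10)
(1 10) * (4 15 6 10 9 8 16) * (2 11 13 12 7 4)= [0, 9, 11, 3, 15, 5, 10, 4, 16, 8, 1, 13, 7, 12, 14, 6, 2]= (1 9 8 16 2 11 13 12 7 4 15 6 10)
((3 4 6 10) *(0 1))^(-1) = (0 1)(3 10 6 4)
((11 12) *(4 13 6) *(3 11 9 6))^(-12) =(3 12 6 13 11 9 4)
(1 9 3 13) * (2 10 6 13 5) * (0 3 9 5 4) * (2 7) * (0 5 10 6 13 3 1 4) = (0 1 10 13 4 5 7 2 6 3) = [1, 10, 6, 0, 5, 7, 3, 2, 8, 9, 13, 11, 12, 4]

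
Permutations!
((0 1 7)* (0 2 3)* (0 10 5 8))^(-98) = ((0 1 7 2 3 10 5 8))^(-98) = (0 5 3 7)(1 8 10 2)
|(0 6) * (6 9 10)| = 4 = |(0 9 10 6)|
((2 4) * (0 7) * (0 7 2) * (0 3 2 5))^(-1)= (7)(0 5)(2 3 4)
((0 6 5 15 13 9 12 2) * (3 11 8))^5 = (0 9 5 2 13 6 12 15)(3 8 11)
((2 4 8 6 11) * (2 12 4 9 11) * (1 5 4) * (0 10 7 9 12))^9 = ((0 10 7 9 11)(1 5 4 8 6 2 12))^9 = (0 11 9 7 10)(1 4 6 12 5 8 2)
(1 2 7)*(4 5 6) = (1 2 7)(4 5 6) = [0, 2, 7, 3, 5, 6, 4, 1]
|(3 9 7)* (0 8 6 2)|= 12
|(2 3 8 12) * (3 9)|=5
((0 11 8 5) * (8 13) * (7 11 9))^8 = ((0 9 7 11 13 8 5))^8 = (0 9 7 11 13 8 5)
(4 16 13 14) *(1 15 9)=(1 15 9)(4 16 13 14)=[0, 15, 2, 3, 16, 5, 6, 7, 8, 1, 10, 11, 12, 14, 4, 9, 13]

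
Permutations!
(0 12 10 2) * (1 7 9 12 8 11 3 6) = (0 8 11 3 6 1 7 9 12 10 2) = [8, 7, 0, 6, 4, 5, 1, 9, 11, 12, 2, 3, 10]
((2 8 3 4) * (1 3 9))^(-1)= ((1 3 4 2 8 9))^(-1)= (1 9 8 2 4 3)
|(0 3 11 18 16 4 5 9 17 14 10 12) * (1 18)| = 13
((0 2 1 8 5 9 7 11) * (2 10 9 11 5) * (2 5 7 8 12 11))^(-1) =(0 11 12 1 2 5 8 9 10)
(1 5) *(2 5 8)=(1 8 2 5)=[0, 8, 5, 3, 4, 1, 6, 7, 2]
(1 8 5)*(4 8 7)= (1 7 4 8 5)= [0, 7, 2, 3, 8, 1, 6, 4, 5]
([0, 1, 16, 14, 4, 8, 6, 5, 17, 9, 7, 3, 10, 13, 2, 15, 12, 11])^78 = (2 16 12 10 7 5 8 17 11 3 14)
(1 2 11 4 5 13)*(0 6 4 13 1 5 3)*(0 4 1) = (0 6 1 2 11 13 5)(3 4) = [6, 2, 11, 4, 3, 0, 1, 7, 8, 9, 10, 13, 12, 5]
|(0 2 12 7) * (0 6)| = |(0 2 12 7 6)| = 5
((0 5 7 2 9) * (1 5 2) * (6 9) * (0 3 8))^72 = (9)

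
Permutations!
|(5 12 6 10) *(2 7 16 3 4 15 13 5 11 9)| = 13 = |(2 7 16 3 4 15 13 5 12 6 10 11 9)|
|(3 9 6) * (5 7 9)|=5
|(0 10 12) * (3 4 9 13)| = 12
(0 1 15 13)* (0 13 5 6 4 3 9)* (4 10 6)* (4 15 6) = [1, 6, 2, 9, 3, 15, 10, 7, 8, 0, 4, 11, 12, 13, 14, 5] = (0 1 6 10 4 3 9)(5 15)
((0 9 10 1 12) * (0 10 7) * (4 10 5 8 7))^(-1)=((0 9 4 10 1 12 5 8 7))^(-1)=(0 7 8 5 12 1 10 4 9)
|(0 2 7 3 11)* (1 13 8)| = |(0 2 7 3 11)(1 13 8)| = 15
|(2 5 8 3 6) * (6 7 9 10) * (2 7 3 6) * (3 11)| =|(2 5 8 6 7 9 10)(3 11)| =14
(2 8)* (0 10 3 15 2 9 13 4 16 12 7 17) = [10, 1, 8, 15, 16, 5, 6, 17, 9, 13, 3, 11, 7, 4, 14, 2, 12, 0] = (0 10 3 15 2 8 9 13 4 16 12 7 17)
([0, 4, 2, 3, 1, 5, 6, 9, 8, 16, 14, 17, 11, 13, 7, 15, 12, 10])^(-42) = (7 10 11 16)(9 14 17 12)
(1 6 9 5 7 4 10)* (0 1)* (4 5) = (0 1 6 9 4 10)(5 7) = [1, 6, 2, 3, 10, 7, 9, 5, 8, 4, 0]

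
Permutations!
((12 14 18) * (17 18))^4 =(18)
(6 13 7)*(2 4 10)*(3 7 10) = [0, 1, 4, 7, 3, 5, 13, 6, 8, 9, 2, 11, 12, 10] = (2 4 3 7 6 13 10)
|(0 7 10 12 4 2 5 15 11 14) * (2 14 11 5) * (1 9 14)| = 8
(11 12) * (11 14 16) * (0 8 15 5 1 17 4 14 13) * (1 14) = (0 8 15 5 14 16 11 12 13)(1 17 4) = [8, 17, 2, 3, 1, 14, 6, 7, 15, 9, 10, 12, 13, 0, 16, 5, 11, 4]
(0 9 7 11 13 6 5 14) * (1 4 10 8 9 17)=(0 17 1 4 10 8 9 7 11 13 6 5 14)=[17, 4, 2, 3, 10, 14, 5, 11, 9, 7, 8, 13, 12, 6, 0, 15, 16, 1]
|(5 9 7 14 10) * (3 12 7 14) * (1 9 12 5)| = |(1 9 14 10)(3 5 12 7)| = 4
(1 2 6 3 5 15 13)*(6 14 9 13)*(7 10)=[0, 2, 14, 5, 4, 15, 3, 10, 8, 13, 7, 11, 12, 1, 9, 6]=(1 2 14 9 13)(3 5 15 6)(7 10)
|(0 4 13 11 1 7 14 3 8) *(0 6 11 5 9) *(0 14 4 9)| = |(0 9 14 3 8 6 11 1 7 4 13 5)| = 12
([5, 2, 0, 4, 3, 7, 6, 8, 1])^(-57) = [8, 5, 7, 4, 3, 1, 6, 2, 0]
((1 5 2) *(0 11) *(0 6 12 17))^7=((0 11 6 12 17)(1 5 2))^7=(0 6 17 11 12)(1 5 2)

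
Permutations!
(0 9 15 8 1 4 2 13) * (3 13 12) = [9, 4, 12, 13, 2, 5, 6, 7, 1, 15, 10, 11, 3, 0, 14, 8] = (0 9 15 8 1 4 2 12 3 13)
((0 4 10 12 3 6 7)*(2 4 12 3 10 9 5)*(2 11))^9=((0 12 10 3 6 7)(2 4 9 5 11))^9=(0 3)(2 11 5 9 4)(6 12)(7 10)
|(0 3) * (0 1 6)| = |(0 3 1 6)| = 4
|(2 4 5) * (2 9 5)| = 2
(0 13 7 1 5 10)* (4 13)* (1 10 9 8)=(0 4 13 7 10)(1 5 9 8)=[4, 5, 2, 3, 13, 9, 6, 10, 1, 8, 0, 11, 12, 7]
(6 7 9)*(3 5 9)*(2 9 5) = [0, 1, 9, 2, 4, 5, 7, 3, 8, 6] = (2 9 6 7 3)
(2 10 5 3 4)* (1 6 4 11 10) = (1 6 4 2)(3 11 10 5) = [0, 6, 1, 11, 2, 3, 4, 7, 8, 9, 5, 10]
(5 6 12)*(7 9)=[0, 1, 2, 3, 4, 6, 12, 9, 8, 7, 10, 11, 5]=(5 6 12)(7 9)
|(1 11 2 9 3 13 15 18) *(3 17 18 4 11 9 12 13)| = |(1 9 17 18)(2 12 13 15 4 11)| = 12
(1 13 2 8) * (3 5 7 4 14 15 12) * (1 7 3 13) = (2 8 7 4 14 15 12 13)(3 5) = [0, 1, 8, 5, 14, 3, 6, 4, 7, 9, 10, 11, 13, 2, 15, 12]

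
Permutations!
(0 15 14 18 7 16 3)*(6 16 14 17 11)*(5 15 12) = (0 12 5 15 17 11 6 16 3)(7 14 18) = [12, 1, 2, 0, 4, 15, 16, 14, 8, 9, 10, 6, 5, 13, 18, 17, 3, 11, 7]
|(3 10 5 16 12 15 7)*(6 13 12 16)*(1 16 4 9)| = 8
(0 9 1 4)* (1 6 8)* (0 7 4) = (0 9 6 8 1)(4 7) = [9, 0, 2, 3, 7, 5, 8, 4, 1, 6]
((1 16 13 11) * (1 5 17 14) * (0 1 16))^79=((0 1)(5 17 14 16 13 11))^79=(0 1)(5 17 14 16 13 11)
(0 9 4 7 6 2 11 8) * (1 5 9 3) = (0 3 1 5 9 4 7 6 2 11 8) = [3, 5, 11, 1, 7, 9, 2, 6, 0, 4, 10, 8]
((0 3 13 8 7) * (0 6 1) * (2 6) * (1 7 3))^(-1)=(0 1)(2 7 6)(3 8 13)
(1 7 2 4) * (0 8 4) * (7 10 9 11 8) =[7, 10, 0, 3, 1, 5, 6, 2, 4, 11, 9, 8] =(0 7 2)(1 10 9 11 8 4)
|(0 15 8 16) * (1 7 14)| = |(0 15 8 16)(1 7 14)| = 12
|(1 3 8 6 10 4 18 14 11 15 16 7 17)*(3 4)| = 36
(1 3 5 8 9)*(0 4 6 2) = (0 4 6 2)(1 3 5 8 9) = [4, 3, 0, 5, 6, 8, 2, 7, 9, 1]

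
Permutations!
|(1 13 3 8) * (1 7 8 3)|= |(1 13)(7 8)|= 2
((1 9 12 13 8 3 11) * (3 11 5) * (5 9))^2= ((1 5 3 9 12 13 8 11))^2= (1 3 12 8)(5 9 13 11)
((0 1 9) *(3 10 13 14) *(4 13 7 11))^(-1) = (0 9 1)(3 14 13 4 11 7 10)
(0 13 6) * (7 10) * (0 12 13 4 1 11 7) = (0 4 1 11 7 10)(6 12 13) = [4, 11, 2, 3, 1, 5, 12, 10, 8, 9, 0, 7, 13, 6]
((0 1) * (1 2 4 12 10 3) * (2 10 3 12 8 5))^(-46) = (0 1 3 12 10)(2 8)(4 5)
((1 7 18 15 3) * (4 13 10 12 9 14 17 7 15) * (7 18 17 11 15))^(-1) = (1 3 15 11 14 9 12 10 13 4 18 17 7) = ((1 7 17 18 4 13 10 12 9 14 11 15 3))^(-1)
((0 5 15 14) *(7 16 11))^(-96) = (16)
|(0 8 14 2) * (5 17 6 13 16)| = |(0 8 14 2)(5 17 6 13 16)| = 20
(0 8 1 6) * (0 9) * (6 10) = (0 8 1 10 6 9) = [8, 10, 2, 3, 4, 5, 9, 7, 1, 0, 6]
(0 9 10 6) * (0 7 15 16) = (0 9 10 6 7 15 16) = [9, 1, 2, 3, 4, 5, 7, 15, 8, 10, 6, 11, 12, 13, 14, 16, 0]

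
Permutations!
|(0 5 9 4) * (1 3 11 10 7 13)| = |(0 5 9 4)(1 3 11 10 7 13)| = 12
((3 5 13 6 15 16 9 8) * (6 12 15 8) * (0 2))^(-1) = (0 2)(3 8 6 9 16 15 12 13 5)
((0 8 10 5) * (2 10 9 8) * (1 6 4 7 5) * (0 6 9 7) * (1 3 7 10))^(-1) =(0 4 6 5 7 3 10 8 9 1 2)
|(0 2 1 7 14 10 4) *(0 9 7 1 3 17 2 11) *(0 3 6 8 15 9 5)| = 14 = |(0 11 3 17 2 6 8 15 9 7 14 10 4 5)|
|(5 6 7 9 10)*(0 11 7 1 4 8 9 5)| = |(0 11 7 5 6 1 4 8 9 10)| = 10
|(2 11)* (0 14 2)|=|(0 14 2 11)|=4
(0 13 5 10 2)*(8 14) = (0 13 5 10 2)(8 14) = [13, 1, 0, 3, 4, 10, 6, 7, 14, 9, 2, 11, 12, 5, 8]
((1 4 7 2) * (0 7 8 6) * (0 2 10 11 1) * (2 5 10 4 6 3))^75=((0 7 4 8 3 2)(1 6 5 10 11))^75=(11)(0 8)(2 4)(3 7)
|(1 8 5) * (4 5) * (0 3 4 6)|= |(0 3 4 5 1 8 6)|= 7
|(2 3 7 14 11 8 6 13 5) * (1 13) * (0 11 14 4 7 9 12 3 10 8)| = |(14)(0 11)(1 13 5 2 10 8 6)(3 9 12)(4 7)| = 42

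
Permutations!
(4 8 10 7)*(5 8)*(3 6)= (3 6)(4 5 8 10 7)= [0, 1, 2, 6, 5, 8, 3, 4, 10, 9, 7]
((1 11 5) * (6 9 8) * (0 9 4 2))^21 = (11)(0 6)(2 8)(4 9)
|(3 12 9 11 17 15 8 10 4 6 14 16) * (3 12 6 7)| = 13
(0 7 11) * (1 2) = (0 7 11)(1 2) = [7, 2, 1, 3, 4, 5, 6, 11, 8, 9, 10, 0]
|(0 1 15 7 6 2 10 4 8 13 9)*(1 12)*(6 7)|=11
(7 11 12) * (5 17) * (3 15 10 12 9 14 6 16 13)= [0, 1, 2, 15, 4, 17, 16, 11, 8, 14, 12, 9, 7, 3, 6, 10, 13, 5]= (3 15 10 12 7 11 9 14 6 16 13)(5 17)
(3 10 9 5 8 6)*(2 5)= (2 5 8 6 3 10 9)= [0, 1, 5, 10, 4, 8, 3, 7, 6, 2, 9]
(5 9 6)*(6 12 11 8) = [0, 1, 2, 3, 4, 9, 5, 7, 6, 12, 10, 8, 11] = (5 9 12 11 8 6)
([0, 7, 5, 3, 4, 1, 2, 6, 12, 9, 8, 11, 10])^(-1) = (1 5 2 6 7)(8 10 12)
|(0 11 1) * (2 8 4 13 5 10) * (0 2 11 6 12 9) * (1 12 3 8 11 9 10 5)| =|(0 6 3 8 4 13 1 2 11 12 10 9)| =12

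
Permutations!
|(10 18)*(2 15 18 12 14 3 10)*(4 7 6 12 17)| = |(2 15 18)(3 10 17 4 7 6 12 14)| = 24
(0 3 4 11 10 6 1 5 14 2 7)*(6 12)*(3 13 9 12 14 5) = (0 13 9 12 6 1 3 4 11 10 14 2 7) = [13, 3, 7, 4, 11, 5, 1, 0, 8, 12, 14, 10, 6, 9, 2]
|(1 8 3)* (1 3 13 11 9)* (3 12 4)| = 15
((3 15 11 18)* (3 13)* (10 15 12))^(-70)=(18)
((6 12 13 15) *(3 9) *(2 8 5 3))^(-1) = (2 9 3 5 8)(6 15 13 12)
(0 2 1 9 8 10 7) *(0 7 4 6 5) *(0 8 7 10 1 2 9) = (0 9 7 10 4 6 5 8 1) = [9, 0, 2, 3, 6, 8, 5, 10, 1, 7, 4]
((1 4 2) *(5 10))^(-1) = (1 2 4)(5 10)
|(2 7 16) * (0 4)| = 6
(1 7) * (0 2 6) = [2, 7, 6, 3, 4, 5, 0, 1] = (0 2 6)(1 7)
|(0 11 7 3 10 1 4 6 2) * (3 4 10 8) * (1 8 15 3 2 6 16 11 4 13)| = |(0 4 16 11 7 13 1 10 8 2)(3 15)| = 10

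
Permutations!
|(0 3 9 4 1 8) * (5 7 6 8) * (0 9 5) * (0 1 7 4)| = 8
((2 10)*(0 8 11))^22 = ((0 8 11)(2 10))^22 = (0 8 11)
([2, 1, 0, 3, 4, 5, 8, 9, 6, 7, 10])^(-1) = [2, 1, 0, 3, 4, 5, 8, 9, 6, 7, 10]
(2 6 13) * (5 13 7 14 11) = (2 6 7 14 11 5 13) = [0, 1, 6, 3, 4, 13, 7, 14, 8, 9, 10, 5, 12, 2, 11]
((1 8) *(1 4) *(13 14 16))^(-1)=((1 8 4)(13 14 16))^(-1)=(1 4 8)(13 16 14)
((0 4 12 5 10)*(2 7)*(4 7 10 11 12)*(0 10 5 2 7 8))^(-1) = ((0 8)(2 5 11 12))^(-1) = (0 8)(2 12 11 5)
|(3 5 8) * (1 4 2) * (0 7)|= 6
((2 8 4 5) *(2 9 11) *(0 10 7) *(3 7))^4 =(2 9 4)(5 8 11)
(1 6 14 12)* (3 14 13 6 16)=[0, 16, 2, 14, 4, 5, 13, 7, 8, 9, 10, 11, 1, 6, 12, 15, 3]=(1 16 3 14 12)(6 13)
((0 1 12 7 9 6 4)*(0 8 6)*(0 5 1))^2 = ((1 12 7 9 5)(4 8 6))^2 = (1 7 5 12 9)(4 6 8)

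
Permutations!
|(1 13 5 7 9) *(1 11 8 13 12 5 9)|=4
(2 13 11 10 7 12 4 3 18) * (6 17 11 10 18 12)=[0, 1, 13, 12, 3, 5, 17, 6, 8, 9, 7, 18, 4, 10, 14, 15, 16, 11, 2]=(2 13 10 7 6 17 11 18)(3 12 4)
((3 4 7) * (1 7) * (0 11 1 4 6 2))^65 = (0 1 3 2 11 7 6)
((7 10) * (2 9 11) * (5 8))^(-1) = (2 11 9)(5 8)(7 10)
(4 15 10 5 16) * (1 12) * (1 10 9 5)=(1 12 10)(4 15 9 5 16)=[0, 12, 2, 3, 15, 16, 6, 7, 8, 5, 1, 11, 10, 13, 14, 9, 4]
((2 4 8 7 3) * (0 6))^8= ((0 6)(2 4 8 7 3))^8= (2 7 4 3 8)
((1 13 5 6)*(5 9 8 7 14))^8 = (14) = ((1 13 9 8 7 14 5 6))^8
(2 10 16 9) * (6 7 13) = (2 10 16 9)(6 7 13) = [0, 1, 10, 3, 4, 5, 7, 13, 8, 2, 16, 11, 12, 6, 14, 15, 9]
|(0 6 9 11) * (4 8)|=4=|(0 6 9 11)(4 8)|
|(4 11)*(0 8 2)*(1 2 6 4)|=7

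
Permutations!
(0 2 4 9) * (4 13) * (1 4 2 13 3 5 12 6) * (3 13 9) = [9, 4, 13, 5, 3, 12, 1, 7, 8, 0, 10, 11, 6, 2] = (0 9)(1 4 3 5 12 6)(2 13)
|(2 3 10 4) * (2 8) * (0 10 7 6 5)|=|(0 10 4 8 2 3 7 6 5)|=9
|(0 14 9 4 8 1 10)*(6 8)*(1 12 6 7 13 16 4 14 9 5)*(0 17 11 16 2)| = |(0 9 14 5 1 10 17 11 16 4 7 13 2)(6 8 12)| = 39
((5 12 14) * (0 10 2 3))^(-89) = ((0 10 2 3)(5 12 14))^(-89) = (0 3 2 10)(5 12 14)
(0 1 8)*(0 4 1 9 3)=(0 9 3)(1 8 4)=[9, 8, 2, 0, 1, 5, 6, 7, 4, 3]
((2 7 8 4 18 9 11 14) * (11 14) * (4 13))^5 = (2 18 8 14 4 7 9 13)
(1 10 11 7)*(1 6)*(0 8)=(0 8)(1 10 11 7 6)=[8, 10, 2, 3, 4, 5, 1, 6, 0, 9, 11, 7]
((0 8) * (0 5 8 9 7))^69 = ((0 9 7)(5 8))^69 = (9)(5 8)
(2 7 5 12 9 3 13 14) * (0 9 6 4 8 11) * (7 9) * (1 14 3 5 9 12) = (0 7 9 5 1 14 2 12 6 4 8 11)(3 13) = [7, 14, 12, 13, 8, 1, 4, 9, 11, 5, 10, 0, 6, 3, 2]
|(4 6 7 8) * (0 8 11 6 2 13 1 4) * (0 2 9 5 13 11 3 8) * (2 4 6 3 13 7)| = |(1 6 2 11 3 8 4 9 5 7 13)| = 11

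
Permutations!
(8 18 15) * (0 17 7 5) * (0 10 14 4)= (0 17 7 5 10 14 4)(8 18 15)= [17, 1, 2, 3, 0, 10, 6, 5, 18, 9, 14, 11, 12, 13, 4, 8, 16, 7, 15]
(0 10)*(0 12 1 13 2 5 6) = (0 10 12 1 13 2 5 6) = [10, 13, 5, 3, 4, 6, 0, 7, 8, 9, 12, 11, 1, 2]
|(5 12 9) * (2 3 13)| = 3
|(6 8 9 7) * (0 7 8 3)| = |(0 7 6 3)(8 9)| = 4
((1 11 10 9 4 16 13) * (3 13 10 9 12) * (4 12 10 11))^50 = (1 16 9 3)(4 11 12 13)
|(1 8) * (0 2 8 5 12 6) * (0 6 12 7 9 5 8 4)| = 6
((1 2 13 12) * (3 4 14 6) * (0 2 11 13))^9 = ((0 2)(1 11 13 12)(3 4 14 6))^9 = (0 2)(1 11 13 12)(3 4 14 6)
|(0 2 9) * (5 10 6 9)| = |(0 2 5 10 6 9)| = 6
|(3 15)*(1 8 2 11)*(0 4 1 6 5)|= 8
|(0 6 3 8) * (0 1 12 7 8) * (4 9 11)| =|(0 6 3)(1 12 7 8)(4 9 11)| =12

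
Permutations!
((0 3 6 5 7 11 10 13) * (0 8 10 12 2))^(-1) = ((0 3 6 5 7 11 12 2)(8 10 13))^(-1) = (0 2 12 11 7 5 6 3)(8 13 10)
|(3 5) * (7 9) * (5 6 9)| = |(3 6 9 7 5)| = 5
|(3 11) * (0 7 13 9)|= 4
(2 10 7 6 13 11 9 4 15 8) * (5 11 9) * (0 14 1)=[14, 0, 10, 3, 15, 11, 13, 6, 2, 4, 7, 5, 12, 9, 1, 8]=(0 14 1)(2 10 7 6 13 9 4 15 8)(5 11)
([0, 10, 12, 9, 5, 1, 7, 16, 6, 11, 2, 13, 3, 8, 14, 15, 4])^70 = [0, 1, 2, 3, 4, 5, 6, 7, 8, 9, 10, 11, 12, 13, 14, 15, 16]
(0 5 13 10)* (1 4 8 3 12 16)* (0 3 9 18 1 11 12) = (0 5 13 10 3)(1 4 8 9 18)(11 12 16) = [5, 4, 2, 0, 8, 13, 6, 7, 9, 18, 3, 12, 16, 10, 14, 15, 11, 17, 1]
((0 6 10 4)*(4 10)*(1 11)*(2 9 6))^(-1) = (0 4 6 9 2)(1 11)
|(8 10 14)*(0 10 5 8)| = |(0 10 14)(5 8)| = 6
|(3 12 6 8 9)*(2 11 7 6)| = |(2 11 7 6 8 9 3 12)| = 8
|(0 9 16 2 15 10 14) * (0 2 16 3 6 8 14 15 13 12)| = |(16)(0 9 3 6 8 14 2 13 12)(10 15)| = 18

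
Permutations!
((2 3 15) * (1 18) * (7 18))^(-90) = ((1 7 18)(2 3 15))^(-90) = (18)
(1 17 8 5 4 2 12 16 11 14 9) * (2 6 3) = (1 17 8 5 4 6 3 2 12 16 11 14 9) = [0, 17, 12, 2, 6, 4, 3, 7, 5, 1, 10, 14, 16, 13, 9, 15, 11, 8]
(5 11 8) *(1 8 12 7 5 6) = (1 8 6)(5 11 12 7) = [0, 8, 2, 3, 4, 11, 1, 5, 6, 9, 10, 12, 7]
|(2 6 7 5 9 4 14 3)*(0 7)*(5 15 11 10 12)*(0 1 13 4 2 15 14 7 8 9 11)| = 12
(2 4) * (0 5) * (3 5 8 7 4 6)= [8, 1, 6, 5, 2, 0, 3, 4, 7]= (0 8 7 4 2 6 3 5)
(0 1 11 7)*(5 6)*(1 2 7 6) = [2, 11, 7, 3, 4, 1, 5, 0, 8, 9, 10, 6] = (0 2 7)(1 11 6 5)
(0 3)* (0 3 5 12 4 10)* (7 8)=[5, 1, 2, 3, 10, 12, 6, 8, 7, 9, 0, 11, 4]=(0 5 12 4 10)(7 8)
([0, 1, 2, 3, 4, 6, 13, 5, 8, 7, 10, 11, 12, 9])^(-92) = (5 9 6 7 13)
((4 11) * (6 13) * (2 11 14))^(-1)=((2 11 4 14)(6 13))^(-1)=(2 14 4 11)(6 13)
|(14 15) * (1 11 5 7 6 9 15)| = 8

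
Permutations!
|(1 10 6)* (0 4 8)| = |(0 4 8)(1 10 6)| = 3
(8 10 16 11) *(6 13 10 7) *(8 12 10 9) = [0, 1, 2, 3, 4, 5, 13, 6, 7, 8, 16, 12, 10, 9, 14, 15, 11] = (6 13 9 8 7)(10 16 11 12)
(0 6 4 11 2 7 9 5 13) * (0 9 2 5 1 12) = (0 6 4 11 5 13 9 1 12)(2 7) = [6, 12, 7, 3, 11, 13, 4, 2, 8, 1, 10, 5, 0, 9]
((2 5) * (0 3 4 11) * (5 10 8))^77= ((0 3 4 11)(2 10 8 5))^77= (0 3 4 11)(2 10 8 5)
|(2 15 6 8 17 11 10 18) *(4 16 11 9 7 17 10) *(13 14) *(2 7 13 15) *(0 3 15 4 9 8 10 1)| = 30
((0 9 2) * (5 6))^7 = ((0 9 2)(5 6))^7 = (0 9 2)(5 6)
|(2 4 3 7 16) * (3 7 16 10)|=6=|(2 4 7 10 3 16)|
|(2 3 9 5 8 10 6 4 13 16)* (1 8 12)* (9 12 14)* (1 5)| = 13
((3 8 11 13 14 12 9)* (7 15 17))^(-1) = (3 9 12 14 13 11 8)(7 17 15)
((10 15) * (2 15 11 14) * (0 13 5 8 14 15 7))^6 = (15)(0 7 2 14 8 5 13)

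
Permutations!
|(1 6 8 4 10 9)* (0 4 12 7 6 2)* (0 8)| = |(0 4 10 9 1 2 8 12 7 6)| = 10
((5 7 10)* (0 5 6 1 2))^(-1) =(0 2 1 6 10 7 5)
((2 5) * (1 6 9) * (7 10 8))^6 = ((1 6 9)(2 5)(7 10 8))^6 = (10)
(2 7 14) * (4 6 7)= (2 4 6 7 14)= [0, 1, 4, 3, 6, 5, 7, 14, 8, 9, 10, 11, 12, 13, 2]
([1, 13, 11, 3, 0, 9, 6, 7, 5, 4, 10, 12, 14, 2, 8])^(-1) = (0 4 9 5 8 14 12 11 2 13 1)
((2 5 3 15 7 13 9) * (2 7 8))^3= (2 15 5 8 3)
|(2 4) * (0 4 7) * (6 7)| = |(0 4 2 6 7)| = 5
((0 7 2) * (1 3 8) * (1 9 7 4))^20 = (0 8)(1 7)(2 3)(4 9)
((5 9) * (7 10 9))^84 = (10)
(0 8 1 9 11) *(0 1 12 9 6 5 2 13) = (0 8 12 9 11 1 6 5 2 13) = [8, 6, 13, 3, 4, 2, 5, 7, 12, 11, 10, 1, 9, 0]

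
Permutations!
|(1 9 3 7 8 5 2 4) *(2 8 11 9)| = 12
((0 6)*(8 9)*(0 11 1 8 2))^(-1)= (0 2 9 8 1 11 6)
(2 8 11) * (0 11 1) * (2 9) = (0 11 9 2 8 1) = [11, 0, 8, 3, 4, 5, 6, 7, 1, 2, 10, 9]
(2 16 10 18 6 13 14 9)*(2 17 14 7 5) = (2 16 10 18 6 13 7 5)(9 17 14) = [0, 1, 16, 3, 4, 2, 13, 5, 8, 17, 18, 11, 12, 7, 9, 15, 10, 14, 6]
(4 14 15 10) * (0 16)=(0 16)(4 14 15 10)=[16, 1, 2, 3, 14, 5, 6, 7, 8, 9, 4, 11, 12, 13, 15, 10, 0]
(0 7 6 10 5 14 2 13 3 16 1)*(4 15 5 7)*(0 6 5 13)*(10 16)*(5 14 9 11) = (0 4 15 13 3 10 7 14 2)(1 6 16)(5 9 11) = [4, 6, 0, 10, 15, 9, 16, 14, 8, 11, 7, 5, 12, 3, 2, 13, 1]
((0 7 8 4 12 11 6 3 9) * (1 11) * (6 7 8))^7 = ((0 8 4 12 1 11 7 6 3 9))^7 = (0 6 1 8 3 11 4 9 7 12)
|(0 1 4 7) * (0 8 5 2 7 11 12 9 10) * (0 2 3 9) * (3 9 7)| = |(0 1 4 11 12)(2 3 7 8 5 9 10)| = 35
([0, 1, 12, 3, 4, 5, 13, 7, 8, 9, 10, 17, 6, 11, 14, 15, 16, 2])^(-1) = (2 17 11 13 6 12)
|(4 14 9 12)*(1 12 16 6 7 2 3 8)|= |(1 12 4 14 9 16 6 7 2 3 8)|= 11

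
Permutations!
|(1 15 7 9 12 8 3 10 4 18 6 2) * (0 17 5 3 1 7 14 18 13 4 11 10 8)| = |(0 17 5 3 8 1 15 14 18 6 2 7 9 12)(4 13)(10 11)| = 14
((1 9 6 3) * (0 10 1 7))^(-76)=((0 10 1 9 6 3 7))^(-76)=(0 10 1 9 6 3 7)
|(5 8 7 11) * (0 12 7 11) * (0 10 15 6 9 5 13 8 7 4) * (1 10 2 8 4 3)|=15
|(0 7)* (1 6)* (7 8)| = |(0 8 7)(1 6)| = 6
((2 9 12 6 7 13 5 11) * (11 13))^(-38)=((2 9 12 6 7 11)(5 13))^(-38)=(13)(2 7 12)(6 9 11)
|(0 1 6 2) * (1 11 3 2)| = 4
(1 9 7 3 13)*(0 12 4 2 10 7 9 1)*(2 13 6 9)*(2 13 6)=(0 12 4 6 9 13)(2 10 7 3)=[12, 1, 10, 2, 6, 5, 9, 3, 8, 13, 7, 11, 4, 0]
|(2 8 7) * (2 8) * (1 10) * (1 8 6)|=|(1 10 8 7 6)|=5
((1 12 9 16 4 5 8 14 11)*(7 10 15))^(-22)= (1 5 12 8 9 14 16 11 4)(7 15 10)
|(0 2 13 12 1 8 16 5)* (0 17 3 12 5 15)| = 11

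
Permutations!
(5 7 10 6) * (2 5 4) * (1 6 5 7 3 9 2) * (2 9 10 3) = [0, 6, 7, 10, 1, 2, 4, 3, 8, 9, 5] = (1 6 4)(2 7 3 10 5)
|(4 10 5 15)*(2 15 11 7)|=|(2 15 4 10 5 11 7)|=7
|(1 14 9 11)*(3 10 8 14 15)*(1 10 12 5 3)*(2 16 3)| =10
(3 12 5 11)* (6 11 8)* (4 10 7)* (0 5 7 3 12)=(0 5 8 6 11 12 7 4 10 3)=[5, 1, 2, 0, 10, 8, 11, 4, 6, 9, 3, 12, 7]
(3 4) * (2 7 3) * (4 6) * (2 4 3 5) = [0, 1, 7, 6, 4, 2, 3, 5] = (2 7 5)(3 6)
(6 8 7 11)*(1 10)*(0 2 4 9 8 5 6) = (0 2 4 9 8 7 11)(1 10)(5 6) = [2, 10, 4, 3, 9, 6, 5, 11, 7, 8, 1, 0]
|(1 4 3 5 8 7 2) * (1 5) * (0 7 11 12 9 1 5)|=|(0 7 2)(1 4 3 5 8 11 12 9)|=24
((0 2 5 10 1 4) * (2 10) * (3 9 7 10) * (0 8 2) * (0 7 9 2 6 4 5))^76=((0 3 2)(1 5 7 10)(4 8 6))^76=(10)(0 3 2)(4 8 6)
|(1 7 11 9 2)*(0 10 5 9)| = 8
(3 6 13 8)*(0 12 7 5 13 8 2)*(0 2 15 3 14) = (0 12 7 5 13 15 3 6 8 14) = [12, 1, 2, 6, 4, 13, 8, 5, 14, 9, 10, 11, 7, 15, 0, 3]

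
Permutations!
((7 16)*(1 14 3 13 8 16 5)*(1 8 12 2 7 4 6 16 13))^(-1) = ((1 14 3)(2 7 5 8 13 12)(4 6 16))^(-1) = (1 3 14)(2 12 13 8 5 7)(4 16 6)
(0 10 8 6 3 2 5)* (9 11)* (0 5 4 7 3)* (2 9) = (0 10 8 6)(2 4 7 3 9 11) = [10, 1, 4, 9, 7, 5, 0, 3, 6, 11, 8, 2]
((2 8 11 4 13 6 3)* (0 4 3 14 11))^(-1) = ((0 4 13 6 14 11 3 2 8))^(-1) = (0 8 2 3 11 14 6 13 4)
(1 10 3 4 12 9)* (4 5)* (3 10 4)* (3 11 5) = (1 4 12 9)(5 11) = [0, 4, 2, 3, 12, 11, 6, 7, 8, 1, 10, 5, 9]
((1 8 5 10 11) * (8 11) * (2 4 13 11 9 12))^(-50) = ((1 9 12 2 4 13 11)(5 10 8))^(-50) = (1 11 13 4 2 12 9)(5 10 8)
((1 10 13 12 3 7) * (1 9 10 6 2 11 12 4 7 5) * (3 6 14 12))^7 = (1 5 3 11 2 6 12 14)(4 9 13 7 10)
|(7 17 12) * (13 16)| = |(7 17 12)(13 16)| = 6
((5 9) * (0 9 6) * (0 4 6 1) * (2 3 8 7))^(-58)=((0 9 5 1)(2 3 8 7)(4 6))^(-58)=(0 5)(1 9)(2 8)(3 7)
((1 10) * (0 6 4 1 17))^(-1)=((0 6 4 1 10 17))^(-1)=(0 17 10 1 4 6)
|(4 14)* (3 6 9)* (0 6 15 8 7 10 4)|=|(0 6 9 3 15 8 7 10 4 14)|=10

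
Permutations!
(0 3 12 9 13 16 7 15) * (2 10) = (0 3 12 9 13 16 7 15)(2 10) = [3, 1, 10, 12, 4, 5, 6, 15, 8, 13, 2, 11, 9, 16, 14, 0, 7]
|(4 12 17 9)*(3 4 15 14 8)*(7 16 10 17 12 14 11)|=28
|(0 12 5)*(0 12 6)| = 2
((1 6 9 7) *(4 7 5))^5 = (1 7 4 5 9 6)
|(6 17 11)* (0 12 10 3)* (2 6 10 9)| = 9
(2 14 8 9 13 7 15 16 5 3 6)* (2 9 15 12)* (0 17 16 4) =(0 17 16 5 3 6 9 13 7 12 2 14 8 15 4) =[17, 1, 14, 6, 0, 3, 9, 12, 15, 13, 10, 11, 2, 7, 8, 4, 5, 16]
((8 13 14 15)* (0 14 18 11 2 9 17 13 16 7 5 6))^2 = ((0 14 15 8 16 7 5 6)(2 9 17 13 18 11))^2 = (0 15 16 5)(2 17 18)(6 14 8 7)(9 13 11)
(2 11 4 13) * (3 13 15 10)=(2 11 4 15 10 3 13)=[0, 1, 11, 13, 15, 5, 6, 7, 8, 9, 3, 4, 12, 2, 14, 10]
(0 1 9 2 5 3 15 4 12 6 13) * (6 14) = (0 1 9 2 5 3 15 4 12 14 6 13) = [1, 9, 5, 15, 12, 3, 13, 7, 8, 2, 10, 11, 14, 0, 6, 4]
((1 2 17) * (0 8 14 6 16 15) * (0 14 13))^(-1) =((0 8 13)(1 2 17)(6 16 15 14))^(-1) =(0 13 8)(1 17 2)(6 14 15 16)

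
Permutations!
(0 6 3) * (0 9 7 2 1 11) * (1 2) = [6, 11, 2, 9, 4, 5, 3, 1, 8, 7, 10, 0] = (0 6 3 9 7 1 11)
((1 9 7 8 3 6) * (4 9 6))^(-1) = ((1 6)(3 4 9 7 8))^(-1) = (1 6)(3 8 7 9 4)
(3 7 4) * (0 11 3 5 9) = (0 11 3 7 4 5 9) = [11, 1, 2, 7, 5, 9, 6, 4, 8, 0, 10, 3]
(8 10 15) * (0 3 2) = [3, 1, 0, 2, 4, 5, 6, 7, 10, 9, 15, 11, 12, 13, 14, 8] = (0 3 2)(8 10 15)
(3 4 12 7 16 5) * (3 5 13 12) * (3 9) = (3 4 9)(7 16 13 12) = [0, 1, 2, 4, 9, 5, 6, 16, 8, 3, 10, 11, 7, 12, 14, 15, 13]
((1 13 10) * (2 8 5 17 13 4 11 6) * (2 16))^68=(1 11 16 8 17 10 4 6 2 5 13)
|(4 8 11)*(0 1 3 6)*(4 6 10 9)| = 9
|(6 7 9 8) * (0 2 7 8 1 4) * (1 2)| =|(0 1 4)(2 7 9)(6 8)| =6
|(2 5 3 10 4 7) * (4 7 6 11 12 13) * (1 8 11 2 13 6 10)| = |(1 8 11 12 6 2 5 3)(4 10 7 13)| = 8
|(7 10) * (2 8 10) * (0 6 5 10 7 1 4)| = 6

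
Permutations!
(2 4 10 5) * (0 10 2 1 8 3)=(0 10 5 1 8 3)(2 4)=[10, 8, 4, 0, 2, 1, 6, 7, 3, 9, 5]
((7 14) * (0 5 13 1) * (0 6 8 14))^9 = ((0 5 13 1 6 8 14 7))^9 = (0 5 13 1 6 8 14 7)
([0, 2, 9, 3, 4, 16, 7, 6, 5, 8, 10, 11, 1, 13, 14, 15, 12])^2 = [0, 9, 8, 3, 4, 12, 6, 7, 16, 5, 10, 11, 2, 13, 14, 15, 1]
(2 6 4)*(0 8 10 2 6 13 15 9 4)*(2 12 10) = (0 8 2 13 15 9 4 6)(10 12) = [8, 1, 13, 3, 6, 5, 0, 7, 2, 4, 12, 11, 10, 15, 14, 9]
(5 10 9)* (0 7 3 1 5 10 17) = [7, 5, 2, 1, 4, 17, 6, 3, 8, 10, 9, 11, 12, 13, 14, 15, 16, 0] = (0 7 3 1 5 17)(9 10)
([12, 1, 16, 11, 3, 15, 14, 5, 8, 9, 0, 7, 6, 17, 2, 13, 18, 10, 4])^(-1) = [10, 1, 14, 4, 18, 7, 12, 11, 8, 9, 17, 3, 0, 15, 6, 5, 2, 13, 16]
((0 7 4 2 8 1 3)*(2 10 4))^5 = ((0 7 2 8 1 3)(4 10))^5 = (0 3 1 8 2 7)(4 10)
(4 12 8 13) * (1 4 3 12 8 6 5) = (1 4 8 13 3 12 6 5) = [0, 4, 2, 12, 8, 1, 5, 7, 13, 9, 10, 11, 6, 3]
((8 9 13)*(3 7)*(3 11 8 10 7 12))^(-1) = (3 12)(7 10 13 9 8 11)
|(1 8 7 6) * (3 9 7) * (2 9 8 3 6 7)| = |(1 3 8 6)(2 9)| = 4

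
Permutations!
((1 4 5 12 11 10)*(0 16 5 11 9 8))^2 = (0 5 9)(1 11)(4 10)(8 16 12)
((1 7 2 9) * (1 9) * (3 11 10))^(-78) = ((1 7 2)(3 11 10))^(-78) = (11)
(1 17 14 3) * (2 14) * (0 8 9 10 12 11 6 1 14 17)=(0 8 9 10 12 11 6 1)(2 17)(3 14)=[8, 0, 17, 14, 4, 5, 1, 7, 9, 10, 12, 6, 11, 13, 3, 15, 16, 2]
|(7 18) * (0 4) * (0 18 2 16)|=6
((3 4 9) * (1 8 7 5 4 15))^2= ((1 8 7 5 4 9 3 15))^2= (1 7 4 3)(5 9 15 8)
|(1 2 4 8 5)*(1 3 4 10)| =|(1 2 10)(3 4 8 5)| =12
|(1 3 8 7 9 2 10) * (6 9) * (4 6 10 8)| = |(1 3 4 6 9 2 8 7 10)| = 9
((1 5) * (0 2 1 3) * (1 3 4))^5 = (0 3 2)(1 4 5)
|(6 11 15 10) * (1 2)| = 4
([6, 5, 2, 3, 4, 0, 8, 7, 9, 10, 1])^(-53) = [9, 6, 2, 3, 4, 8, 10, 7, 1, 5, 0]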